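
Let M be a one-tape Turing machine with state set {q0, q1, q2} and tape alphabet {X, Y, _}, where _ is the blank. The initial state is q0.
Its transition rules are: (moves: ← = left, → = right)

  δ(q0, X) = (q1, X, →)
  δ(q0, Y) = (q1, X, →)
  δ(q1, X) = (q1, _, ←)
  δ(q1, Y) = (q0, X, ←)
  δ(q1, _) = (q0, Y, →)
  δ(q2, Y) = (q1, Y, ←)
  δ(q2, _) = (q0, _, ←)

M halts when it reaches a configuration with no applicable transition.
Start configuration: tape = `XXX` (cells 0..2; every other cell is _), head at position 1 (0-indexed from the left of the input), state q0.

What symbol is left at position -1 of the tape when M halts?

q0 | _X[X]X   read X → write X, move →, go to q1
q1 | _XX[X]   read X → write _, move ←, go to q1
q1 | _X[X]_   read X → write _, move ←, go to q1
q1 | _[X]__   read X → write _, move ←, go to q1
q1 | [_]___   read _ → write Y, move →, go to q0
q0 | Y[_]__
Cell -1 holds Y when M halts.

Y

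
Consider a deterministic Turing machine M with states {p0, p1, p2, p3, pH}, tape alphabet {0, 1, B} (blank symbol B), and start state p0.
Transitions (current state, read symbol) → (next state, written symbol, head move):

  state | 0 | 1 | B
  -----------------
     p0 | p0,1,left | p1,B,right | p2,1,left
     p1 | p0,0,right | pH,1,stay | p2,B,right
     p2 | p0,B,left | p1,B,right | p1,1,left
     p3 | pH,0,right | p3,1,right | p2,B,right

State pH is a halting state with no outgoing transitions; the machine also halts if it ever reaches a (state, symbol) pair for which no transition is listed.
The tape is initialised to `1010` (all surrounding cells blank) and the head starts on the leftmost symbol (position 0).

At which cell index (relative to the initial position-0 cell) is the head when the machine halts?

0

p0 | BB[1]010B   read 1 → write B, move right, go to p1
p1 | BBB[0]10B   read 0 → write 0, move right, go to p0
p0 | BBB0[1]0B   read 1 → write B, move right, go to p1
p1 | BBB0B[0]B   read 0 → write 0, move right, go to p0
p0 | BBB0B0[B]   read B → write 1, move left, go to p2
p2 | BBB0B[0]1   read 0 → write B, move left, go to p0
p0 | BBB0[B]B1   read B → write 1, move left, go to p2
p2 | BBB[0]1B1   read 0 → write B, move left, go to p0
p0 | BB[B]B1B1   read B → write 1, move left, go to p2
p2 | B[B]1B1B1   read B → write 1, move left, go to p1
p1 | [B]11B1B1   read B → write B, move right, go to p2
p2 | B[1]1B1B1   read 1 → write B, move right, go to p1
p1 | BB[1]B1B1   read 1 → write 1, move stay, go to pH
pH | BB[1]B1B1
At halt the head is at cell 0.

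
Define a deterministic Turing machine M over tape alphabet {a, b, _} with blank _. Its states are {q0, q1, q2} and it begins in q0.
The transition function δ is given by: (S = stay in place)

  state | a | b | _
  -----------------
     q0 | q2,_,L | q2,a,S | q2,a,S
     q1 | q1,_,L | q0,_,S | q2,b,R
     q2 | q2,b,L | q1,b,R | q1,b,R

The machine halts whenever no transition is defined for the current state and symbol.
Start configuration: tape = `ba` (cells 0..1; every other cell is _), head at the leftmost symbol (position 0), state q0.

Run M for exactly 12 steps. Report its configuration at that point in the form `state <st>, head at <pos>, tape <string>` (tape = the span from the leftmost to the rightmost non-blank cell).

q0 | _[b]a   read b → write a, move S, go to q2
q2 | _[a]a   read a → write b, move L, go to q2
q2 | [_]ba   read _ → write b, move R, go to q1
q1 | b[b]a   read b → write _, move S, go to q0
q0 | b[_]a   read _ → write a, move S, go to q2
q2 | b[a]a   read a → write b, move L, go to q2
q2 | [b]ba   read b → write b, move R, go to q1
q1 | b[b]a   read b → write _, move S, go to q0
q0 | b[_]a   read _ → write a, move S, go to q2
q2 | b[a]a   read a → write b, move L, go to q2
q2 | [b]ba   read b → write b, move R, go to q1
q1 | b[b]a   read b → write _, move S, go to q0
q0 | b[_]a
After 12 steps: state q0, head at 0, tape b_a.

state q0, head at 0, tape b_a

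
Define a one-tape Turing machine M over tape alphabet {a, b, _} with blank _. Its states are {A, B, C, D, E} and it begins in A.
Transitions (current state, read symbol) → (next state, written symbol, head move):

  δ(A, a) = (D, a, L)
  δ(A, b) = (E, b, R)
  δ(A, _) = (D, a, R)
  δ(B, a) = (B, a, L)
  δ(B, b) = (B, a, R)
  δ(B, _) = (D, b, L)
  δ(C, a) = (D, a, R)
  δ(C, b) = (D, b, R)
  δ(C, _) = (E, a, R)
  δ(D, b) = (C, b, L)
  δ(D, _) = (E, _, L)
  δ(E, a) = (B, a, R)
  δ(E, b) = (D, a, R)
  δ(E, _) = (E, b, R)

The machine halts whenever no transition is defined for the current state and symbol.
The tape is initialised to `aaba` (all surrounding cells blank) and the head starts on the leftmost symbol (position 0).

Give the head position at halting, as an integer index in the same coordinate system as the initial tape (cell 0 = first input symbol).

-2

A | _____[a]aba   read a → write a, move L, go to D
D | ____[_]aaba   read _ → write _, move L, go to E
E | ___[_]_aaba   read _ → write b, move R, go to E
E | ___b[_]aaba   read _ → write b, move R, go to E
E | ___bb[a]aba   read a → write a, move R, go to B
B | ___bba[a]ba   read a → write a, move L, go to B
B | ___bb[a]aba   read a → write a, move L, go to B
B | ___b[b]aaba   read b → write a, move R, go to B
B | ___ba[a]aba   read a → write a, move L, go to B
B | ___b[a]aaba   read a → write a, move L, go to B
B | ___[b]aaaba   read b → write a, move R, go to B
B | ___a[a]aaba   read a → write a, move L, go to B
B | ___[a]aaaba   read a → write a, move L, go to B
B | __[_]aaaaba   read _ → write b, move L, go to D
D | _[_]baaaaba   read _ → write _, move L, go to E
E | [_]_baaaaba   read _ → write b, move R, go to E
E | b[_]baaaaba   read _ → write b, move R, go to E
E | bb[b]aaaaba   read b → write a, move R, go to D
D | bba[a]aaaba
At halt the head is at cell -2.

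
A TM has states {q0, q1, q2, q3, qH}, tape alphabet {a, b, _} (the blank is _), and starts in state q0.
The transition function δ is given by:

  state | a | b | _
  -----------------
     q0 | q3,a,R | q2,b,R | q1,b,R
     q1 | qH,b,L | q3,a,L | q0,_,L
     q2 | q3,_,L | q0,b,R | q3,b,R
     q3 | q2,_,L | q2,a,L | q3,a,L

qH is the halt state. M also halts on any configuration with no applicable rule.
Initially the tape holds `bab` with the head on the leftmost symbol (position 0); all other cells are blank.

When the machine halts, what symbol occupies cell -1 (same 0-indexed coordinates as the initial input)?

q0 | _[b]ab_   read b → write b, move R, go to q2
q2 | _b[a]b_   read a → write _, move L, go to q3
q3 | _[b]_b_   read b → write a, move L, go to q2
q2 | [_]a_b_   read _ → write b, move R, go to q3
q3 | b[a]_b_   read a → write _, move L, go to q2
q2 | [b]__b_   read b → write b, move R, go to q0
q0 | b[_]_b_   read _ → write b, move R, go to q1
q1 | bb[_]b_   read _ → write _, move L, go to q0
q0 | b[b]_b_   read b → write b, move R, go to q2
q2 | bb[_]b_   read _ → write b, move R, go to q3
q3 | bbb[b]_   read b → write a, move L, go to q2
q2 | bb[b]a_   read b → write b, move R, go to q0
q0 | bbb[a]_   read a → write a, move R, go to q3
q3 | bbba[_]   read _ → write a, move L, go to q3
q3 | bbb[a]a   read a → write _, move L, go to q2
q2 | bb[b]_a   read b → write b, move R, go to q0
q0 | bbb[_]a   read _ → write b, move R, go to q1
q1 | bbbb[a]   read a → write b, move L, go to qH
qH | bbb[b]b
Cell -1 holds b when M halts.

b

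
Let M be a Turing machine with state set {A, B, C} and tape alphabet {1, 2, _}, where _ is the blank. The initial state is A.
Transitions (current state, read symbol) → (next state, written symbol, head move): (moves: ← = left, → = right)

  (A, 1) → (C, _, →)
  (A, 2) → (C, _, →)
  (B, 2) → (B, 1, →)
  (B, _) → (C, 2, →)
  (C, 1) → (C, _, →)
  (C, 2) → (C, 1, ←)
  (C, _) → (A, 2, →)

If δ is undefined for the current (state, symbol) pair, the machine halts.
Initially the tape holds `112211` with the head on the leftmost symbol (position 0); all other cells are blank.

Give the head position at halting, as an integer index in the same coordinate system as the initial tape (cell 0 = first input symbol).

state=A head=0 tape=[1]12211__   (A,1)→(C,_,→)
state=C head=1 tape=_[1]2211__   (C,1)→(C,_,→)
state=C head=2 tape=__[2]211__   (C,2)→(C,1,←)
state=C head=1 tape=_[_]1211__   (C,_)→(A,2,→)
state=A head=2 tape=_2[1]211__   (A,1)→(C,_,→)
state=C head=3 tape=_2_[2]11__   (C,2)→(C,1,←)
state=C head=2 tape=_2[_]111__   (C,_)→(A,2,→)
state=A head=3 tape=_22[1]11__   (A,1)→(C,_,→)
state=C head=4 tape=_22_[1]1__   (C,1)→(C,_,→)
state=C head=5 tape=_22__[1]__   (C,1)→(C,_,→)
state=C head=6 tape=_22___[_]_   (C,_)→(A,2,→)
state=A head=7 tape=_22___2[_]
At halt the head is at cell 7.

7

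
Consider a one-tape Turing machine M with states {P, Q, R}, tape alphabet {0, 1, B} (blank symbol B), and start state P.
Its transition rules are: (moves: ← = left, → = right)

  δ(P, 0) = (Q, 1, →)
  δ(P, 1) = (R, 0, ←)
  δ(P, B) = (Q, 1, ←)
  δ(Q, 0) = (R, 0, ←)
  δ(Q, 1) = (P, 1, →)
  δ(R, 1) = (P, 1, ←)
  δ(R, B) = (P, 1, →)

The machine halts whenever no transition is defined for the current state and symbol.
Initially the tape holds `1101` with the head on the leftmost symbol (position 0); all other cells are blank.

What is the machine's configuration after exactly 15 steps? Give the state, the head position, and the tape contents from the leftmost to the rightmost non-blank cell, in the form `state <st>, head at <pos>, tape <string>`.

state=P head=0 tape=BBB[1]101B   (P,1)→(R,0,←)
state=R head=-1 tape=BB[B]0101B   (R,B)→(P,1,→)
state=P head=0 tape=BB1[0]101B   (P,0)→(Q,1,→)
state=Q head=1 tape=BB11[1]01B   (Q,1)→(P,1,→)
state=P head=2 tape=BB111[0]1B   (P,0)→(Q,1,→)
state=Q head=3 tape=BB1111[1]B   (Q,1)→(P,1,→)
state=P head=4 tape=BB11111[B]   (P,B)→(Q,1,←)
state=Q head=3 tape=BB1111[1]1   (Q,1)→(P,1,→)
state=P head=4 tape=BB11111[1]   (P,1)→(R,0,←)
state=R head=3 tape=BB1111[1]0   (R,1)→(P,1,←)
state=P head=2 tape=BB111[1]10   (P,1)→(R,0,←)
state=R head=1 tape=BB11[1]010   (R,1)→(P,1,←)
state=P head=0 tape=BB1[1]1010   (P,1)→(R,0,←)
state=R head=-1 tape=BB[1]01010   (R,1)→(P,1,←)
state=P head=-2 tape=B[B]101010   (P,B)→(Q,1,←)
state=Q head=-3 tape=[B]1101010
After 15 steps: state Q, head at -3, tape 1101010.

state Q, head at -3, tape 1101010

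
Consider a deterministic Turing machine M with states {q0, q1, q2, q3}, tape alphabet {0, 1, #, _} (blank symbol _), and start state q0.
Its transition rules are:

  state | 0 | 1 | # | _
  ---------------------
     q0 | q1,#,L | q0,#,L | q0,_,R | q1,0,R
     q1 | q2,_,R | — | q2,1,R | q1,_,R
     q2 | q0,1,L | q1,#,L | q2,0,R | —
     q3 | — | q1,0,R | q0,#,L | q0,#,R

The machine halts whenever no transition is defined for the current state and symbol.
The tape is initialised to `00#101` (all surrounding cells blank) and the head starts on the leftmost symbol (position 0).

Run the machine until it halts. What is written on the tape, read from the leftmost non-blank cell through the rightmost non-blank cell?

01##101

q0 | _[0]0#101   read 0 → write #, move L, go to q1
q1 | [_]#0#101   read _ → write _, move R, go to q1
q1 | _[#]0#101   read # → write 1, move R, go to q2
q2 | _1[0]#101   read 0 → write 1, move L, go to q0
q0 | _[1]1#101   read 1 → write #, move L, go to q0
q0 | [_]#1#101   read _ → write 0, move R, go to q1
q1 | 0[#]1#101   read # → write 1, move R, go to q2
q2 | 01[1]#101   read 1 → write #, move L, go to q1
q1 | 0[1]##101
The non-blank tape span at halt is 01##101.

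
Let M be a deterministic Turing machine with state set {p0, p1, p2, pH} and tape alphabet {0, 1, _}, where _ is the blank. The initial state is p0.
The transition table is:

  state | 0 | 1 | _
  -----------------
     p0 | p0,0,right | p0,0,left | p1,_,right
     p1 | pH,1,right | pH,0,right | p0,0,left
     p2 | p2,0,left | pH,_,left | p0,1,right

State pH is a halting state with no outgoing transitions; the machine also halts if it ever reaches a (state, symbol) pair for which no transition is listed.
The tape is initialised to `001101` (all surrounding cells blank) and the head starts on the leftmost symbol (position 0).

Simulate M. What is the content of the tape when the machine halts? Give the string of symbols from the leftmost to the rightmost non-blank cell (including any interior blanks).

000000_1

state=p0 head=0 tape=[0]01101___   (p0,0)→(p0,0,right)
state=p0 head=1 tape=0[0]1101___   (p0,0)→(p0,0,right)
state=p0 head=2 tape=00[1]101___   (p0,1)→(p0,0,left)
state=p0 head=1 tape=0[0]0101___   (p0,0)→(p0,0,right)
state=p0 head=2 tape=00[0]101___   (p0,0)→(p0,0,right)
state=p0 head=3 tape=000[1]01___   (p0,1)→(p0,0,left)
state=p0 head=2 tape=00[0]001___   (p0,0)→(p0,0,right)
state=p0 head=3 tape=000[0]01___   (p0,0)→(p0,0,right)
state=p0 head=4 tape=0000[0]1___   (p0,0)→(p0,0,right)
state=p0 head=5 tape=00000[1]___   (p0,1)→(p0,0,left)
state=p0 head=4 tape=0000[0]0___   (p0,0)→(p0,0,right)
state=p0 head=5 tape=00000[0]___   (p0,0)→(p0,0,right)
state=p0 head=6 tape=000000[_]__   (p0,_)→(p1,_,right)
state=p1 head=7 tape=000000_[_]_   (p1,_)→(p0,0,left)
state=p0 head=6 tape=000000[_]0_   (p0,_)→(p1,_,right)
state=p1 head=7 tape=000000_[0]_   (p1,0)→(pH,1,right)
state=pH head=8 tape=000000_1[_]
The non-blank tape span at halt is 000000_1.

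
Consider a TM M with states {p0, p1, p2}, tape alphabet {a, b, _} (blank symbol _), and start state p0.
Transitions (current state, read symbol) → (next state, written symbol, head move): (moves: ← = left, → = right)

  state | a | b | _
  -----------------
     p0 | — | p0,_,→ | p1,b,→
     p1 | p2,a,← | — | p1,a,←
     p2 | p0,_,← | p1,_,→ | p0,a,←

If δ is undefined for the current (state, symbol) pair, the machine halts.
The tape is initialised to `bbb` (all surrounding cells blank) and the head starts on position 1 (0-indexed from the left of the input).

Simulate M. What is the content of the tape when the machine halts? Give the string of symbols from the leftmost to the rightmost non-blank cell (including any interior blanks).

b__ba

state=p0 head=1 tape=b[b]b__   (p0,b)→(p0,_,→)
state=p0 head=2 tape=b_[b]__   (p0,b)→(p0,_,→)
state=p0 head=3 tape=b__[_]_   (p0,_)→(p1,b,→)
state=p1 head=4 tape=b__b[_]   (p1,_)→(p1,a,←)
state=p1 head=3 tape=b__[b]a
The non-blank tape span at halt is b__ba.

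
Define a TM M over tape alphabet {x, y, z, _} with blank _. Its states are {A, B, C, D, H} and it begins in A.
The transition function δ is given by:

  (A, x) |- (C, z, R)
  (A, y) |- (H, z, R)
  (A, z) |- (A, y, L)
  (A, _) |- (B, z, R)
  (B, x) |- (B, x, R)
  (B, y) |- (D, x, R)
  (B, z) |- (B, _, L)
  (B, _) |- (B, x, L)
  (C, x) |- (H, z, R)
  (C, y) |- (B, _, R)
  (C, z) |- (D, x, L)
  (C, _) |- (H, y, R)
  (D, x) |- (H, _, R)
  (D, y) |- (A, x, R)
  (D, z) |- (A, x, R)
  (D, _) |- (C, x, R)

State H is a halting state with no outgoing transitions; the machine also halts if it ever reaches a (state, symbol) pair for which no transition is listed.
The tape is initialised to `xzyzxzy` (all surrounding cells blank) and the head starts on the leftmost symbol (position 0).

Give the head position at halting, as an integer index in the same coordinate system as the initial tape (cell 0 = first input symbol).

9

state=A head=0 tape=[x]zyzxzy___   (A,x)→(C,z,R)
state=C head=1 tape=z[z]yzxzy___   (C,z)→(D,x,L)
state=D head=0 tape=[z]xyzxzy___   (D,z)→(A,x,R)
state=A head=1 tape=x[x]yzxzy___   (A,x)→(C,z,R)
state=C head=2 tape=xz[y]zxzy___   (C,y)→(B,_,R)
state=B head=3 tape=xz_[z]xzy___   (B,z)→(B,_,L)
state=B head=2 tape=xz[_]_xzy___   (B,_)→(B,x,L)
state=B head=1 tape=x[z]x_xzy___   (B,z)→(B,_,L)
state=B head=0 tape=[x]_x_xzy___   (B,x)→(B,x,R)
state=B head=1 tape=x[_]x_xzy___   (B,_)→(B,x,L)
state=B head=0 tape=[x]xx_xzy___   (B,x)→(B,x,R)
state=B head=1 tape=x[x]x_xzy___   (B,x)→(B,x,R)
state=B head=2 tape=xx[x]_xzy___   (B,x)→(B,x,R)
state=B head=3 tape=xxx[_]xzy___   (B,_)→(B,x,L)
state=B head=2 tape=xx[x]xxzy___   (B,x)→(B,x,R)
state=B head=3 tape=xxx[x]xzy___   (B,x)→(B,x,R)
state=B head=4 tape=xxxx[x]zy___   (B,x)→(B,x,R)
state=B head=5 tape=xxxxx[z]y___   (B,z)→(B,_,L)
state=B head=4 tape=xxxx[x]_y___   (B,x)→(B,x,R)
state=B head=5 tape=xxxxx[_]y___   (B,_)→(B,x,L)
state=B head=4 tape=xxxx[x]xy___   (B,x)→(B,x,R)
state=B head=5 tape=xxxxx[x]y___   (B,x)→(B,x,R)
state=B head=6 tape=xxxxxx[y]___   (B,y)→(D,x,R)
state=D head=7 tape=xxxxxxx[_]__   (D,_)→(C,x,R)
state=C head=8 tape=xxxxxxxx[_]_   (C,_)→(H,y,R)
state=H head=9 tape=xxxxxxxxy[_]
At halt the head is at cell 9.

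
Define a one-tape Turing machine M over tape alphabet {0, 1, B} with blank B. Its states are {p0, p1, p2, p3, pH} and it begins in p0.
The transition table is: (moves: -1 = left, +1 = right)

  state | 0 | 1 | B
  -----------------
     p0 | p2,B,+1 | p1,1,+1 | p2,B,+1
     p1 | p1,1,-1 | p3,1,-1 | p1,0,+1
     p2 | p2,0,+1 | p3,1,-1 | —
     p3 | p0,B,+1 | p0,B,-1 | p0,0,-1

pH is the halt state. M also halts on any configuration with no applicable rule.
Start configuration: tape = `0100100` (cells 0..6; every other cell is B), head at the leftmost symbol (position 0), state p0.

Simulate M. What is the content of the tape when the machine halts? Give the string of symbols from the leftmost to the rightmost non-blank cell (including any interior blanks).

p0 | B[0]100100   read 0 → write B, move +1, go to p2
p2 | BB[1]00100   read 1 → write 1, move -1, go to p3
p3 | B[B]100100   read B → write 0, move -1, go to p0
p0 | [B]0100100   read B → write B, move +1, go to p2
p2 | B[0]100100   read 0 → write 0, move +1, go to p2
p2 | B0[1]00100   read 1 → write 1, move -1, go to p3
p3 | B[0]100100   read 0 → write B, move +1, go to p0
p0 | BB[1]00100   read 1 → write 1, move +1, go to p1
p1 | BB1[0]0100   read 0 → write 1, move -1, go to p1
p1 | BB[1]10100   read 1 → write 1, move -1, go to p3
p3 | B[B]110100   read B → write 0, move -1, go to p0
p0 | [B]0110100   read B → write B, move +1, go to p2
p2 | B[0]110100   read 0 → write 0, move +1, go to p2
p2 | B0[1]10100   read 1 → write 1, move -1, go to p3
p3 | B[0]110100   read 0 → write B, move +1, go to p0
p0 | BB[1]10100   read 1 → write 1, move +1, go to p1
p1 | BB1[1]0100   read 1 → write 1, move -1, go to p3
p3 | BB[1]10100   read 1 → write B, move -1, go to p0
p0 | B[B]B10100   read B → write B, move +1, go to p2
p2 | BB[B]10100
The non-blank tape span at halt is 10100.

10100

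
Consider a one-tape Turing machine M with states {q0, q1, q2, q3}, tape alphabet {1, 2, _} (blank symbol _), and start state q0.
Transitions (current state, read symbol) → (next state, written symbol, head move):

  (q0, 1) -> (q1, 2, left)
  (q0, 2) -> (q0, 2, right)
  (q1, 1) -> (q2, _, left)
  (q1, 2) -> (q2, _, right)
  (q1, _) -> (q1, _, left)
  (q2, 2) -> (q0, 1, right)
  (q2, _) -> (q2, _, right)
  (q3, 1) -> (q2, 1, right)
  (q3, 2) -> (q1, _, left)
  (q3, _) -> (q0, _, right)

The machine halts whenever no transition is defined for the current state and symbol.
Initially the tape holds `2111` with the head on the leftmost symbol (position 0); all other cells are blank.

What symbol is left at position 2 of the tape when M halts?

_

state=q0 head=0 tape=[2]111_   (q0,2)→(q0,2,right)
state=q0 head=1 tape=2[1]11_   (q0,1)→(q1,2,left)
state=q1 head=0 tape=[2]211_   (q1,2)→(q2,_,right)
state=q2 head=1 tape=_[2]11_   (q2,2)→(q0,1,right)
state=q0 head=2 tape=_1[1]1_   (q0,1)→(q1,2,left)
state=q1 head=1 tape=_[1]21_   (q1,1)→(q2,_,left)
state=q2 head=0 tape=[_]_21_   (q2,_)→(q2,_,right)
state=q2 head=1 tape=_[_]21_   (q2,_)→(q2,_,right)
state=q2 head=2 tape=__[2]1_   (q2,2)→(q0,1,right)
state=q0 head=3 tape=__1[1]_   (q0,1)→(q1,2,left)
state=q1 head=2 tape=__[1]2_   (q1,1)→(q2,_,left)
state=q2 head=1 tape=_[_]_2_   (q2,_)→(q2,_,right)
state=q2 head=2 tape=__[_]2_   (q2,_)→(q2,_,right)
state=q2 head=3 tape=___[2]_   (q2,2)→(q0,1,right)
state=q0 head=4 tape=___1[_]
Cell 2 holds _ when M halts.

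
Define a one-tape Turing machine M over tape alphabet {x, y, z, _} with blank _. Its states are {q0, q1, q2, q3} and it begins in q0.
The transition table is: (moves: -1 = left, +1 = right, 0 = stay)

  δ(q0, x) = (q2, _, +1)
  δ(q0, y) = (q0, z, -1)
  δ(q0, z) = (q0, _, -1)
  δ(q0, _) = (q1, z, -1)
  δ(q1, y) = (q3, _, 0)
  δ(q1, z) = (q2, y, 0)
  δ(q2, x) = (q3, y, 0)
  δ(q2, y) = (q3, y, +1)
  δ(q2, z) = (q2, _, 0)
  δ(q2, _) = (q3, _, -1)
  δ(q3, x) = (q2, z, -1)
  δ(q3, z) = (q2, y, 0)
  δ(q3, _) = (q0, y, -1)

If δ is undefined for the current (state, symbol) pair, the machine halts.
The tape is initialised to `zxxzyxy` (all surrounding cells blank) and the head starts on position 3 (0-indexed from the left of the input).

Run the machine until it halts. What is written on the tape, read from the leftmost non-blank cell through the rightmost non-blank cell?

yyyyyxy

q0 | zxx[z]yxy   read z → write _, move -1, go to q0
q0 | zx[x]_yxy   read x → write _, move +1, go to q2
q2 | zx_[_]yxy   read _ → write _, move -1, go to q3
q3 | zx[_]_yxy   read _ → write y, move -1, go to q0
q0 | z[x]y_yxy   read x → write _, move +1, go to q2
q2 | z_[y]_yxy   read y → write y, move +1, go to q3
q3 | z_y[_]yxy   read _ → write y, move -1, go to q0
q0 | z_[y]yyxy   read y → write z, move -1, go to q0
q0 | z[_]zyyxy   read _ → write z, move -1, go to q1
q1 | [z]zzyyxy   read z → write y, move 0, go to q2
q2 | [y]zzyyxy   read y → write y, move +1, go to q3
q3 | y[z]zyyxy   read z → write y, move 0, go to q2
q2 | y[y]zyyxy   read y → write y, move +1, go to q3
q3 | yy[z]yyxy   read z → write y, move 0, go to q2
q2 | yy[y]yyxy   read y → write y, move +1, go to q3
q3 | yyy[y]yxy
The non-blank tape span at halt is yyyyyxy.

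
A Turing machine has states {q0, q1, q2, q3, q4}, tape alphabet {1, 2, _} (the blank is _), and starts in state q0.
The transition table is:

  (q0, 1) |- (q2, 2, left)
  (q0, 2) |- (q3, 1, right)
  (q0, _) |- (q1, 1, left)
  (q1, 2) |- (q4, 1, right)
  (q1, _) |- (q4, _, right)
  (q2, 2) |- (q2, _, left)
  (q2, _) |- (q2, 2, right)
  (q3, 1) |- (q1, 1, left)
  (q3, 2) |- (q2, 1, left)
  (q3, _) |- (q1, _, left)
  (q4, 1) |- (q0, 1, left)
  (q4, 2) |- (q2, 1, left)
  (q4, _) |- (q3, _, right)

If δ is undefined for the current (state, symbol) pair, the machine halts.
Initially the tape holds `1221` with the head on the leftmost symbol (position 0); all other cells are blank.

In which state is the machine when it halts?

q0 | ____[1]221   read 1 → write 2, move left, go to q2
q2 | ___[_]2221   read _ → write 2, move right, go to q2
q2 | ___2[2]221   read 2 → write _, move left, go to q2
q2 | ___[2]_221   read 2 → write _, move left, go to q2
q2 | __[_]__221   read _ → write 2, move right, go to q2
q2 | __2[_]_221   read _ → write 2, move right, go to q2
q2 | __22[_]221   read _ → write 2, move right, go to q2
q2 | __222[2]21   read 2 → write _, move left, go to q2
q2 | __22[2]_21   read 2 → write _, move left, go to q2
q2 | __2[2]__21   read 2 → write _, move left, go to q2
q2 | __[2]___21   read 2 → write _, move left, go to q2
q2 | _[_]____21   read _ → write 2, move right, go to q2
q2 | _2[_]___21   read _ → write 2, move right, go to q2
q2 | _22[_]__21   read _ → write 2, move right, go to q2
q2 | _222[_]_21   read _ → write 2, move right, go to q2
q2 | _2222[_]21   read _ → write 2, move right, go to q2
q2 | _22222[2]1   read 2 → write _, move left, go to q2
q2 | _2222[2]_1   read 2 → write _, move left, go to q2
q2 | _222[2]__1   read 2 → write _, move left, go to q2
q2 | _22[2]___1   read 2 → write _, move left, go to q2
q2 | _2[2]____1   read 2 → write _, move left, go to q2
q2 | _[2]_____1   read 2 → write _, move left, go to q2
q2 | [_]______1   read _ → write 2, move right, go to q2
q2 | 2[_]_____1   read _ → write 2, move right, go to q2
q2 | 22[_]____1   read _ → write 2, move right, go to q2
q2 | 222[_]___1   read _ → write 2, move right, go to q2
q2 | 2222[_]__1   read _ → write 2, move right, go to q2
q2 | 22222[_]_1   read _ → write 2, move right, go to q2
q2 | 222222[_]1   read _ → write 2, move right, go to q2
q2 | 2222222[1]
No transition is defined for (q2, 1); M halts in state q2.

q2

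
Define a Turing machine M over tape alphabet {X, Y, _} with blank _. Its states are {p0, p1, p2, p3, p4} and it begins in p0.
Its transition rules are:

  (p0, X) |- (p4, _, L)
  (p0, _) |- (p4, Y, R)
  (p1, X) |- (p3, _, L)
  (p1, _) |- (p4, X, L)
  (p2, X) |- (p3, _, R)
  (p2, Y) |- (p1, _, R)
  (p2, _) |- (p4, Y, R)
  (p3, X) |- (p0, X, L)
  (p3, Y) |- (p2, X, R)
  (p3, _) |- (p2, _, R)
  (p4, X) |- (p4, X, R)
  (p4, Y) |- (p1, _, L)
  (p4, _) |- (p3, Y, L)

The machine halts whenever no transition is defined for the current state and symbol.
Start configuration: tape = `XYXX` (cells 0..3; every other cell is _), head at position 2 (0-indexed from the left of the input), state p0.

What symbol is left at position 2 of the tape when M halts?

Y

p0 | _XY[X]X_   read X → write _, move L, go to p4
p4 | _X[Y]_X_   read Y → write _, move L, go to p1
p1 | _[X]__X_   read X → write _, move L, go to p3
p3 | [_]___X_   read _ → write _, move R, go to p2
p2 | _[_]__X_   read _ → write Y, move R, go to p4
p4 | _Y[_]_X_   read _ → write Y, move L, go to p3
p3 | _[Y]Y_X_   read Y → write X, move R, go to p2
p2 | _X[Y]_X_   read Y → write _, move R, go to p1
p1 | _X_[_]X_   read _ → write X, move L, go to p4
p4 | _X[_]XX_   read _ → write Y, move L, go to p3
p3 | _[X]YXX_   read X → write X, move L, go to p0
p0 | [_]XYXX_   read _ → write Y, move R, go to p4
p4 | Y[X]YXX_   read X → write X, move R, go to p4
p4 | YX[Y]XX_   read Y → write _, move L, go to p1
p1 | Y[X]_XX_   read X → write _, move L, go to p3
p3 | [Y]__XX_   read Y → write X, move R, go to p2
p2 | X[_]_XX_   read _ → write Y, move R, go to p4
p4 | XY[_]XX_   read _ → write Y, move L, go to p3
p3 | X[Y]YXX_   read Y → write X, move R, go to p2
p2 | XX[Y]XX_   read Y → write _, move R, go to p1
p1 | XX_[X]X_   read X → write _, move L, go to p3
p3 | XX[_]_X_   read _ → write _, move R, go to p2
p2 | XX_[_]X_   read _ → write Y, move R, go to p4
p4 | XX_Y[X]_   read X → write X, move R, go to p4
p4 | XX_YX[_]   read _ → write Y, move L, go to p3
p3 | XX_Y[X]Y   read X → write X, move L, go to p0
p0 | XX_[Y]XY
Cell 2 holds Y when M halts.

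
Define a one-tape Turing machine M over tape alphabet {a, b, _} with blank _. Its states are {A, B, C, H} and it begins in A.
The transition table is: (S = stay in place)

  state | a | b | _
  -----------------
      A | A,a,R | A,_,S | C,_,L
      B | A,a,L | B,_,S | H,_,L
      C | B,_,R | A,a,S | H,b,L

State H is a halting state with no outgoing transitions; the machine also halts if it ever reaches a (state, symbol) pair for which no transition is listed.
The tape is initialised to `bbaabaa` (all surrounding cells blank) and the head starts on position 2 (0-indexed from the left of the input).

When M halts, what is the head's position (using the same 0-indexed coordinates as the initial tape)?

3

state=A head=2 tape=bb[a]abaa   (A,a)→(A,a,R)
state=A head=3 tape=bba[a]baa   (A,a)→(A,a,R)
state=A head=4 tape=bbaa[b]aa   (A,b)→(A,_,S)
state=A head=4 tape=bbaa[_]aa   (A,_)→(C,_,L)
state=C head=3 tape=bba[a]_aa   (C,a)→(B,_,R)
state=B head=4 tape=bba_[_]aa   (B,_)→(H,_,L)
state=H head=3 tape=bba[_]_aa
At halt the head is at cell 3.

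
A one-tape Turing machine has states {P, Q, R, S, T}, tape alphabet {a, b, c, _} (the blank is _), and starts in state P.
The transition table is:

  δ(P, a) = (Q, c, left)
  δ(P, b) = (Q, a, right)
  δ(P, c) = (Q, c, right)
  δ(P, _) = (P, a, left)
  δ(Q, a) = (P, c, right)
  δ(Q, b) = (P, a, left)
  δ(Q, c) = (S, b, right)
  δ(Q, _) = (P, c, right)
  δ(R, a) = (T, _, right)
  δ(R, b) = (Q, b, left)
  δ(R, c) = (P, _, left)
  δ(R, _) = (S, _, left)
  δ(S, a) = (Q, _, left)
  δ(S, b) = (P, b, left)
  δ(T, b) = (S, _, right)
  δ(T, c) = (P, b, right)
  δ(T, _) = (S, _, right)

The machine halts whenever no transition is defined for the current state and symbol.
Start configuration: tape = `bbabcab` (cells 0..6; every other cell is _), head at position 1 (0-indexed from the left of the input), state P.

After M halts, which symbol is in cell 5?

state=P head=1 tape=b[b]abcab   (P,b)→(Q,a,right)
state=Q head=2 tape=ba[a]bcab   (Q,a)→(P,c,right)
state=P head=3 tape=bac[b]cab   (P,b)→(Q,a,right)
state=Q head=4 tape=baca[c]ab   (Q,c)→(S,b,right)
state=S head=5 tape=bacab[a]b   (S,a)→(Q,_,left)
state=Q head=4 tape=baca[b]_b   (Q,b)→(P,a,left)
state=P head=3 tape=bac[a]a_b   (P,a)→(Q,c,left)
state=Q head=2 tape=ba[c]ca_b   (Q,c)→(S,b,right)
state=S head=3 tape=bab[c]a_b
Cell 5 holds _ when M halts.

_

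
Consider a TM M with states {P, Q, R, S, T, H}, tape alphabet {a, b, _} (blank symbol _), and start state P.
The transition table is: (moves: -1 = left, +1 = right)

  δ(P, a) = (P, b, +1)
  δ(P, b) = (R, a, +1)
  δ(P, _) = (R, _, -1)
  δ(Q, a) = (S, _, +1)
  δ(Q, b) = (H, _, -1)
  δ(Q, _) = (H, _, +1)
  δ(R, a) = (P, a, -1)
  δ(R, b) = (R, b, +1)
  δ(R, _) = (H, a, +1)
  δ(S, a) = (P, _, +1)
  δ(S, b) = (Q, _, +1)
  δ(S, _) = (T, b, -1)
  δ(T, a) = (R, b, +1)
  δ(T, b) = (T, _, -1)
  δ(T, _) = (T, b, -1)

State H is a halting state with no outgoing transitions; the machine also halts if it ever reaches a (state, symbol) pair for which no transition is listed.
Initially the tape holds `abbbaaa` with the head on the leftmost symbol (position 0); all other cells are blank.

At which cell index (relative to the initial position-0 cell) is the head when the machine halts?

state=P head=0 tape=[a]bbbaaa__   (P,a)→(P,b,+1)
state=P head=1 tape=b[b]bbaaa__   (P,b)→(R,a,+1)
state=R head=2 tape=ba[b]baaa__   (R,b)→(R,b,+1)
state=R head=3 tape=bab[b]aaa__   (R,b)→(R,b,+1)
state=R head=4 tape=babb[a]aa__   (R,a)→(P,a,-1)
state=P head=3 tape=bab[b]aaa__   (P,b)→(R,a,+1)
state=R head=4 tape=baba[a]aa__   (R,a)→(P,a,-1)
state=P head=3 tape=bab[a]aaa__   (P,a)→(P,b,+1)
state=P head=4 tape=babb[a]aa__   (P,a)→(P,b,+1)
state=P head=5 tape=babbb[a]a__   (P,a)→(P,b,+1)
state=P head=6 tape=babbbb[a]__   (P,a)→(P,b,+1)
state=P head=7 tape=babbbbb[_]_   (P,_)→(R,_,-1)
state=R head=6 tape=babbbb[b]__   (R,b)→(R,b,+1)
state=R head=7 tape=babbbbb[_]_   (R,_)→(H,a,+1)
state=H head=8 tape=babbbbba[_]
At halt the head is at cell 8.

8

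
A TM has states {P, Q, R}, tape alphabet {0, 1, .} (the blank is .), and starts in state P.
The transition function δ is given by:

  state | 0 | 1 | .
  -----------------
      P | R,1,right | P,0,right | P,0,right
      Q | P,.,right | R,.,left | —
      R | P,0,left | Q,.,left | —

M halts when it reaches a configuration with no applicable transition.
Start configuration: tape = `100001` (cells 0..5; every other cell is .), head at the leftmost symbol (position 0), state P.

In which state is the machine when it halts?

R

state=P head=0 tape=[1]00001   (P,1)→(P,0,right)
state=P head=1 tape=0[0]0001   (P,0)→(R,1,right)
state=R head=2 tape=01[0]001   (R,0)→(P,0,left)
state=P head=1 tape=0[1]0001   (P,1)→(P,0,right)
state=P head=2 tape=00[0]001   (P,0)→(R,1,right)
state=R head=3 tape=001[0]01   (R,0)→(P,0,left)
state=P head=2 tape=00[1]001   (P,1)→(P,0,right)
state=P head=3 tape=000[0]01   (P,0)→(R,1,right)
state=R head=4 tape=0001[0]1   (R,0)→(P,0,left)
state=P head=3 tape=000[1]01   (P,1)→(P,0,right)
state=P head=4 tape=0000[0]1   (P,0)→(R,1,right)
state=R head=5 tape=00001[1]   (R,1)→(Q,.,left)
state=Q head=4 tape=0000[1].   (Q,1)→(R,.,left)
state=R head=3 tape=000[0]..   (R,0)→(P,0,left)
state=P head=2 tape=00[0]0..   (P,0)→(R,1,right)
state=R head=3 tape=001[0]..   (R,0)→(P,0,left)
state=P head=2 tape=00[1]0..   (P,1)→(P,0,right)
state=P head=3 tape=000[0]..   (P,0)→(R,1,right)
state=R head=4 tape=0001[.].
No transition is defined for (R, .); M halts in state R.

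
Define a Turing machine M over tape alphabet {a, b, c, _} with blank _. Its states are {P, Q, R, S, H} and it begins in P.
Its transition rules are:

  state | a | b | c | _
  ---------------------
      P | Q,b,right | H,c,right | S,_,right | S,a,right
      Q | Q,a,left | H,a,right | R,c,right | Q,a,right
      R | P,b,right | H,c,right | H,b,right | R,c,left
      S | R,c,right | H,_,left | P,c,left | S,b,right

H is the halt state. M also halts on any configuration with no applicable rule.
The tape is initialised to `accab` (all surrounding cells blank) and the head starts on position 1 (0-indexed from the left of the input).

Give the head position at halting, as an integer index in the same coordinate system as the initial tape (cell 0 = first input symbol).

5

state=P head=1 tape=a[c]cab_   (P,c)→(S,_,right)
state=S head=2 tape=a_[c]ab_   (S,c)→(P,c,left)
state=P head=1 tape=a[_]cab_   (P,_)→(S,a,right)
state=S head=2 tape=aa[c]ab_   (S,c)→(P,c,left)
state=P head=1 tape=a[a]cab_   (P,a)→(Q,b,right)
state=Q head=2 tape=ab[c]ab_   (Q,c)→(R,c,right)
state=R head=3 tape=abc[a]b_   (R,a)→(P,b,right)
state=P head=4 tape=abcb[b]_   (P,b)→(H,c,right)
state=H head=5 tape=abcbc[_]
At halt the head is at cell 5.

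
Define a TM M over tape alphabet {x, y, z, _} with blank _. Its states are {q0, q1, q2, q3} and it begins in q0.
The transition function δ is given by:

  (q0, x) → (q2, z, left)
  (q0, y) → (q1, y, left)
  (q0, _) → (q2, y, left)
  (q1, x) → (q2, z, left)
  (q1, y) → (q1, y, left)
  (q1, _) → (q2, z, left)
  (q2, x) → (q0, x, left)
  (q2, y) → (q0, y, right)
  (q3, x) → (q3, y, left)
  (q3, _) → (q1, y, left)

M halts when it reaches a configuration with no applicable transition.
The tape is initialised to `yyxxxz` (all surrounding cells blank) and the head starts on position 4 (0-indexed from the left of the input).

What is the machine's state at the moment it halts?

q0 | yyxx[x]z   read x → write z, move left, go to q2
q2 | yyx[x]zz   read x → write x, move left, go to q0
q0 | yy[x]xzz   read x → write z, move left, go to q2
q2 | y[y]zxzz   read y → write y, move right, go to q0
q0 | yy[z]xzz
No transition is defined for (q0, z); M halts in state q0.

q0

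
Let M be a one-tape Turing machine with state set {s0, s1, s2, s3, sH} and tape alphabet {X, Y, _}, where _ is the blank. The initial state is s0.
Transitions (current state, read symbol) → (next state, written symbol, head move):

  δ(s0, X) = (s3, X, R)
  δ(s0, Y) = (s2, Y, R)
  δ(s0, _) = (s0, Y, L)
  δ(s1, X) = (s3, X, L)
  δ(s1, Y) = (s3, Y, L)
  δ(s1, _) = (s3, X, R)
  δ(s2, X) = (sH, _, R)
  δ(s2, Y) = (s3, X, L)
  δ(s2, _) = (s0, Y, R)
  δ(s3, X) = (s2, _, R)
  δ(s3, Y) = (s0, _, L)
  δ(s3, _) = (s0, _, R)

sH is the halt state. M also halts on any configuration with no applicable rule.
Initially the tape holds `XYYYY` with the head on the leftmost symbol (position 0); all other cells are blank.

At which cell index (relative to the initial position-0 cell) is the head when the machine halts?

state=s0 head=0 tape=[X]YYYY   (s0,X)→(s3,X,R)
state=s3 head=1 tape=X[Y]YYY   (s3,Y)→(s0,_,L)
state=s0 head=0 tape=[X]_YYY   (s0,X)→(s3,X,R)
state=s3 head=1 tape=X[_]YYY   (s3,_)→(s0,_,R)
state=s0 head=2 tape=X_[Y]YY   (s0,Y)→(s2,Y,R)
state=s2 head=3 tape=X_Y[Y]Y   (s2,Y)→(s3,X,L)
state=s3 head=2 tape=X_[Y]XY   (s3,Y)→(s0,_,L)
state=s0 head=1 tape=X[_]_XY   (s0,_)→(s0,Y,L)
state=s0 head=0 tape=[X]Y_XY   (s0,X)→(s3,X,R)
state=s3 head=1 tape=X[Y]_XY   (s3,Y)→(s0,_,L)
state=s0 head=0 tape=[X]__XY   (s0,X)→(s3,X,R)
state=s3 head=1 tape=X[_]_XY   (s3,_)→(s0,_,R)
state=s0 head=2 tape=X_[_]XY   (s0,_)→(s0,Y,L)
state=s0 head=1 tape=X[_]YXY   (s0,_)→(s0,Y,L)
state=s0 head=0 tape=[X]YYXY   (s0,X)→(s3,X,R)
state=s3 head=1 tape=X[Y]YXY   (s3,Y)→(s0,_,L)
state=s0 head=0 tape=[X]_YXY   (s0,X)→(s3,X,R)
state=s3 head=1 tape=X[_]YXY   (s3,_)→(s0,_,R)
state=s0 head=2 tape=X_[Y]XY   (s0,Y)→(s2,Y,R)
state=s2 head=3 tape=X_Y[X]Y   (s2,X)→(sH,_,R)
state=sH head=4 tape=X_Y_[Y]
At halt the head is at cell 4.

4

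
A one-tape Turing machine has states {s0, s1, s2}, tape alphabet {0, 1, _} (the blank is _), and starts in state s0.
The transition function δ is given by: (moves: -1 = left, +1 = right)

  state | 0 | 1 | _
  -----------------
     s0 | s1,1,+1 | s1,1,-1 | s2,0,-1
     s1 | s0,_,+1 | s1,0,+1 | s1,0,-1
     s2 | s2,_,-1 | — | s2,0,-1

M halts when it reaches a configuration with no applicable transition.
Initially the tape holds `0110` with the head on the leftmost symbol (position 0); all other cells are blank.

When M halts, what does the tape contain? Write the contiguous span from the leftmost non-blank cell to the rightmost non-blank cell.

s0 | [0]110_   read 0 → write 1, move +1, go to s1
s1 | 1[1]10_   read 1 → write 0, move +1, go to s1
s1 | 10[1]0_   read 1 → write 0, move +1, go to s1
s1 | 100[0]_   read 0 → write _, move +1, go to s0
s0 | 100_[_]   read _ → write 0, move -1, go to s2
s2 | 100[_]0   read _ → write 0, move -1, go to s2
s2 | 10[0]00   read 0 → write _, move -1, go to s2
s2 | 1[0]_00   read 0 → write _, move -1, go to s2
s2 | [1]__00
The non-blank tape span at halt is 1__00.

1__00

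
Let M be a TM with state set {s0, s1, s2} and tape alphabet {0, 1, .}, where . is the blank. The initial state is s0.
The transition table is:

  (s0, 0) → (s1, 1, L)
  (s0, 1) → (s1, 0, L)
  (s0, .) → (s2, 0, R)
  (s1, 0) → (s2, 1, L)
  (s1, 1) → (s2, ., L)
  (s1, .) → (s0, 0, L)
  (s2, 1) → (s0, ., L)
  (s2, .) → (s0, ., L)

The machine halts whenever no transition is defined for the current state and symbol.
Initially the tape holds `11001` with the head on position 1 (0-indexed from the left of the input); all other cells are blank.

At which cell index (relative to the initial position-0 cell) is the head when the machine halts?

-3

s0 | ....1[1]001   read 1 → write 0, move L, go to s1
s1 | ....[1]0001   read 1 → write ., move L, go to s2
s2 | ...[.].0001   read . → write ., move L, go to s0
s0 | ..[.]..0001   read . → write 0, move R, go to s2
s2 | ..0[.].0001   read . → write ., move L, go to s0
s0 | ..[0]..0001   read 0 → write 1, move L, go to s1
s1 | .[.]1..0001   read . → write 0, move L, go to s0
s0 | [.]01..0001   read . → write 0, move R, go to s2
s2 | 0[0]1..0001
At halt the head is at cell -3.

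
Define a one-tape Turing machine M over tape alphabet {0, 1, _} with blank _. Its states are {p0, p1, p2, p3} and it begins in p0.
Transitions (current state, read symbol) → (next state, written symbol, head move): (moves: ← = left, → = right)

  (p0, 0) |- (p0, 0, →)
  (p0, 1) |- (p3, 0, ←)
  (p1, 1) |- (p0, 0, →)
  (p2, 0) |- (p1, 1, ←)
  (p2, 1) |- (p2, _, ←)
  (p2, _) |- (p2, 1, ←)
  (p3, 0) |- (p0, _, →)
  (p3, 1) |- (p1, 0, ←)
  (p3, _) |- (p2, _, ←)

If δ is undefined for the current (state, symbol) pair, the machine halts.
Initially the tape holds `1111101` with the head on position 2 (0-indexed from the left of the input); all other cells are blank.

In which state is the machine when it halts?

p0 | 11[1]1101_   read 1 → write 0, move ←, go to p3
p3 | 1[1]01101_   read 1 → write 0, move ←, go to p1
p1 | [1]001101_   read 1 → write 0, move →, go to p0
p0 | 0[0]01101_   read 0 → write 0, move →, go to p0
p0 | 00[0]1101_   read 0 → write 0, move →, go to p0
p0 | 000[1]101_   read 1 → write 0, move ←, go to p3
p3 | 00[0]0101_   read 0 → write _, move →, go to p0
p0 | 00_[0]101_   read 0 → write 0, move →, go to p0
p0 | 00_0[1]01_   read 1 → write 0, move ←, go to p3
p3 | 00_[0]001_   read 0 → write _, move →, go to p0
p0 | 00__[0]01_   read 0 → write 0, move →, go to p0
p0 | 00__0[0]1_   read 0 → write 0, move →, go to p0
p0 | 00__00[1]_   read 1 → write 0, move ←, go to p3
p3 | 00__0[0]0_   read 0 → write _, move →, go to p0
p0 | 00__0_[0]_   read 0 → write 0, move →, go to p0
p0 | 00__0_0[_]
No transition is defined for (p0, _); M halts in state p0.

p0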